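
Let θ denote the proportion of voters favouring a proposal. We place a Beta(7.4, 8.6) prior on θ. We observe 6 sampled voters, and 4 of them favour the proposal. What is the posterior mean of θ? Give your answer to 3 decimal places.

Observing 4 successes and 2 failures updates Beta(7.4, 8.6) by adding the success and failure counts to the two shape parameters: α = 7.4+4 = 11.4, β = 8.6+2 = 10.6.
Posterior mean = α/(α+β) = 11.4/22 = 0.518.

Posterior mean ≈ 0.518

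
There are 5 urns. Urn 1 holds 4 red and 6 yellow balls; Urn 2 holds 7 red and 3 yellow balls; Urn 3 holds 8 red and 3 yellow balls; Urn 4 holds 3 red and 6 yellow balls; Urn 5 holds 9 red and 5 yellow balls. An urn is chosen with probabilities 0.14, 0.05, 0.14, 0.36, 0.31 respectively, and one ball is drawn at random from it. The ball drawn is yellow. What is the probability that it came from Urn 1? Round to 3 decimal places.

Tabulate prior·likelihood by source: [1] prior 0.14, lik 0.6, product 0.08400; [2] prior 0.05, lik 0.3, product 0.01500; [3] prior 0.14, lik 0.2727, product 0.03818; [4] prior 0.36, lik 0.6667, product 0.2400; [5] prior 0.31, lik 0.3571, product 0.1107.
Normalizing constant = 0.48790; the posterior for Urn 1 is its product over the sum, 0.08400/0.48790 = 0.172.

Posterior probability ≈ 0.172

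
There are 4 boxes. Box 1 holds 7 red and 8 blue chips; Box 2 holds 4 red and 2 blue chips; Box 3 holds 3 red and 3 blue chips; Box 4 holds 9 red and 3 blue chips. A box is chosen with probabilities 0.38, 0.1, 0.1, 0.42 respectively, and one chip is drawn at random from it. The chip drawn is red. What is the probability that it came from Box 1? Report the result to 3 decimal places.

Posterior probability ≈ 0.291

P(red|Box 1) = 0.4667; P(red|Box 2) = 0.6667; P(red|Box 3) = 0.5; P(red|Box 4) = 0.75.
Prior × likelihood for each source: 0.38·0.4667=0.1773, 0.1·0.6667=0.06667, 0.1·0.5=0.05000, 0.42·0.75=0.3150. Summing gives P(red) = 0.60900.
P(Box 1 | red) = 0.1773 / 0.60900 = 0.291.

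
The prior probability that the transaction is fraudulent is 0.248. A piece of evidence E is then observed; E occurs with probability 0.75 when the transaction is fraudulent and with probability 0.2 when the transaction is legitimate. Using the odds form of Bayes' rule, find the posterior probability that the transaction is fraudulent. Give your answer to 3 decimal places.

Prior odds = 0.248/(1−0.248) = 0.32979. In log-odds, ln(0.32979) = -1.1093.
Add log likelihood ratio: ln(3.7500) = 1.3218.
Posterior log-odds = 0.21245, so posterior odds = exp(0.21245) = 1.2367. Converting, P(H|E) = 1.2367/2.2367 = 0.553.

Posterior probability ≈ 0.553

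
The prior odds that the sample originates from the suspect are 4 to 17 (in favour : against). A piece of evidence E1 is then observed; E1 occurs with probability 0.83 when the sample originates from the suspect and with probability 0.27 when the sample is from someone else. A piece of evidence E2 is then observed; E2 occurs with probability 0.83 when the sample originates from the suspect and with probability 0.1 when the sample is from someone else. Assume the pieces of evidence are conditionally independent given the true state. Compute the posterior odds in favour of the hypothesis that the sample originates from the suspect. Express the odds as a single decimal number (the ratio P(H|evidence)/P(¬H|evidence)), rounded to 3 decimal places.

Posterior odds ≈ 6.003

Prior odds = 4/17 = 0.23529. In log-odds, ln(0.23529) = -1.4469.
Add log likelihood ratios: ln(3.0741) + ln(8.3000) = 3.2393.
Posterior log-odds = 1.7923, so posterior odds = exp(1.7923) = 6.0035.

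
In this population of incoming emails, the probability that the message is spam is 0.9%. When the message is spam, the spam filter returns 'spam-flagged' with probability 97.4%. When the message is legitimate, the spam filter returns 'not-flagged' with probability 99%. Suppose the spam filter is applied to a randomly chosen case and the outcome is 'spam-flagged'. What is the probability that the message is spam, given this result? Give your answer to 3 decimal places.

Let H be the event that the message is spam. P(H) = 0.009, so P(¬H) = 0.991. With E the 'spam-flagged' result, P(E|H) = 0.974 and P(E|¬H) = 0.01.
P(E) = 0.974·0.009 + 0.01·0.991 = 0.0087660 + 0.0099100 = 0.018676.
By Bayes' theorem, P(H|E) = 0.0087660 / 0.018676 = 0.469.

P(H | E) ≈ 0.469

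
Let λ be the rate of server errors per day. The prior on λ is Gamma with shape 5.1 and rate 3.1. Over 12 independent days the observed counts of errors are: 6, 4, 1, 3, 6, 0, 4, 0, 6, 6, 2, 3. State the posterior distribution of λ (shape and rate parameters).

Posterior: Gamma(shape=46.1, rate=15.1)

Total count ∑xᵢ = 41 over n = 12 days.
Gamma is conjugate to the Poisson likelihood: posterior is Gamma(shape = 5.1+41 = 46.1, rate = 3.1+12 = 15.1).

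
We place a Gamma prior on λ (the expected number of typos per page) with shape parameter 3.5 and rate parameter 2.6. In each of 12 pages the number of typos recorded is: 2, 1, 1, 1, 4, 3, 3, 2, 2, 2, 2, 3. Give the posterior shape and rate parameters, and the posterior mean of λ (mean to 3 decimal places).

The Poisson likelihood adds the total count to the shape and the number of exposure periods to the rate. Here ∑xᵢ = 26 and n = 12, so shape 3.5→29.5 and rate 2.6→14.6.
Posterior mean = shape/rate = 29.5/14.6 = 2.021.

Posterior: Gamma(shape=29.5, rate=14.6); mean ≈ 2.021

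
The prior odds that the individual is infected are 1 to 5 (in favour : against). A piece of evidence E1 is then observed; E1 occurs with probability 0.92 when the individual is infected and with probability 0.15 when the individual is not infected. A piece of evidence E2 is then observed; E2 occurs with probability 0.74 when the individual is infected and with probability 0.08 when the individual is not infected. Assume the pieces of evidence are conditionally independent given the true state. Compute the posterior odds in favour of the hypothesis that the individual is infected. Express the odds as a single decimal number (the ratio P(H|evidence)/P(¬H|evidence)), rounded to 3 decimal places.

Prior odds = 1/5 = 0.20000. In log-odds, ln(0.20000) = -1.6094.
Add log likelihood ratios: ln(6.1333) + ln(9.2500) = 4.0384.
Posterior log-odds = 2.4289, so posterior odds = exp(2.4289) = 11.347.

Posterior odds ≈ 11.347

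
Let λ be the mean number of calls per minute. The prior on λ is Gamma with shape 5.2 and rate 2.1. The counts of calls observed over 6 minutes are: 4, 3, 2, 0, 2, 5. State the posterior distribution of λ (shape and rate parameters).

Posterior: Gamma(shape=21.2, rate=8.1)

The Poisson likelihood adds the total count to the shape and the number of exposure periods to the rate. Here ∑xᵢ = 16 and n = 6, so shape 5.2→21.2 and rate 2.1→8.1.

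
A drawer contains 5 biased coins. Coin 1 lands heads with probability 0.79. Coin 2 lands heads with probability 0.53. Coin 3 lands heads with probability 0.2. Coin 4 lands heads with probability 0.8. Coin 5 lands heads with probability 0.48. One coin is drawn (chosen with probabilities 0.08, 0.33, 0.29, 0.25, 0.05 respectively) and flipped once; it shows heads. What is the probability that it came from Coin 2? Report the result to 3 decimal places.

P(heads|C1) = 0.79; P(heads|C2) = 0.53; P(heads|C3) = 0.2; P(heads|C4) = 0.8; P(heads|C5) = 0.48.
Prior × likelihood for each source: 0.08·0.79=0.06320, 0.33·0.53=0.1749, 0.29·0.2=0.05800, 0.25·0.8=0.2000, 0.05·0.48=0.02400. Summing gives P(heads) = 0.52010.
P(Coin 2 | heads) = 0.1749 / 0.52010 = 0.336.

Posterior probability ≈ 0.336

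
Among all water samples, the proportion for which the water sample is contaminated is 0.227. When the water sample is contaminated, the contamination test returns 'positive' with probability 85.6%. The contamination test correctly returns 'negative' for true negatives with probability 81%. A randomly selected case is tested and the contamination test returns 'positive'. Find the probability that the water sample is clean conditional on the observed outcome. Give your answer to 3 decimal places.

Write H for 'the water sample is contaminated'. Prior odds H:¬H = 0.227/0.773 = 0.29366. For the 'positive' outcome, the likelihood ratio is 0.856/0.19 = 4.5053.
Posterior odds = 0.29366 × 4.5053 = 1.3230, so P(H|E) = 1.3230/(1+1.3230) = 0.570. Then P(¬H|E) = 1 − 0.570 = 0.430.

P(¬H | E) ≈ 0.430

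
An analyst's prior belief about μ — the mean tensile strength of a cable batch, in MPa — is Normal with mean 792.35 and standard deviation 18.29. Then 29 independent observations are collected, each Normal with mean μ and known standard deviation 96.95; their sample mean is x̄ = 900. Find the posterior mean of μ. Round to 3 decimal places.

Prior precision 1/τ₀² = 1/18.29² = 0.00298932; data precision n/σ² = 29/96.95² = 0.00308534.
Posterior precision = 0.00298932 + 0.00308534 = 0.00607466.
Posterior mean = (0.00298932·792.35 + 0.00308534·900) / 0.00607466 = 847.026.

Posterior mean ≈ 847.026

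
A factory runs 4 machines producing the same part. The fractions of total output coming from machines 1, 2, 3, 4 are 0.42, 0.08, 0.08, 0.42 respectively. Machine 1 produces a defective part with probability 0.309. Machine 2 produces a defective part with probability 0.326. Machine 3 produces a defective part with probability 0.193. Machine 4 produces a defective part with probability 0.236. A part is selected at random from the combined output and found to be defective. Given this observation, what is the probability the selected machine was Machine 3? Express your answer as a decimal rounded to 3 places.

Posterior probability ≈ 0.057

P(defective|M1) = 0.309; P(defective|M2) = 0.326; P(defective|M3) = 0.193; P(defective|M4) = 0.236.
Prior × likelihood for each source: 0.42·0.309=0.1298, 0.08·0.326=0.02608, 0.08·0.193=0.01544, 0.42·0.236=0.09912. Summing gives P(defective) = 0.27042.
P(Machine 3 | defective) = 0.01544 / 0.27042 = 0.057.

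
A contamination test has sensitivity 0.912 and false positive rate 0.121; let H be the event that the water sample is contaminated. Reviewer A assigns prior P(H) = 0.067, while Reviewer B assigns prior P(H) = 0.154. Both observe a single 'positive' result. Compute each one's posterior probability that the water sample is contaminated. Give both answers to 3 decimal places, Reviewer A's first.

P('+'|H) = 0.912, P('+'|¬H) = 0.121.
Reviewer A: numerator 0.912·0.067 = 0.061104; evidence = 0.061104+0.121·0.933 = 0.17400; posterior = 0.351.
Reviewer B: numerator 0.912·0.154 = 0.14045; evidence = 0.14045+0.121·0.846 = 0.24281; posterior = 0.578.

Reviewer A: 0.351; Reviewer B: 0.578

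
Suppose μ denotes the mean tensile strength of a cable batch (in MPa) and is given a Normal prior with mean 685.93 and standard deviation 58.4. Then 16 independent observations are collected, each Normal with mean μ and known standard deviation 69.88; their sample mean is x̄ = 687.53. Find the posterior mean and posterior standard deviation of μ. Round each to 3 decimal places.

Posterior mean ≈ 687.399; posterior SD ≈ 16.737

With known σ, the Normal prior is conjugate. Weight on the data is w = (n/σ²)/(n/σ² + 1/τ₀²) = 0.00327653/(0.00327653+0.00029321) = 0.91786.
Posterior mean = w·x̄ + (1−w)·μ₀ = 0.91786·687.53 + 0.082137·685.93 = 687.399. Posterior variance = 1/(0.00327653+0.00029321) = 280.133, so SD = 16.737.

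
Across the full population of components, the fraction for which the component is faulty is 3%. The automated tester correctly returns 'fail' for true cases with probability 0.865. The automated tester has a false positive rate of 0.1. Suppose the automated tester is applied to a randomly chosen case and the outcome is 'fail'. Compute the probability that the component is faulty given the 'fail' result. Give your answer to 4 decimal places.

P(H | E) ≈ 0.2111

Let H be the event that the component is faulty. P(H) = 0.03, so P(¬H) = 0.97. With E the 'fail' result, P(E|H) = 0.865 and P(E|¬H) = 0.1.
P(E) = 0.865·0.03 + 0.1·0.97 = 0.025950 + 0.097000 = 0.12295.
By Bayes' theorem, P(H|E) = 0.025950 / 0.12295 = 0.2111.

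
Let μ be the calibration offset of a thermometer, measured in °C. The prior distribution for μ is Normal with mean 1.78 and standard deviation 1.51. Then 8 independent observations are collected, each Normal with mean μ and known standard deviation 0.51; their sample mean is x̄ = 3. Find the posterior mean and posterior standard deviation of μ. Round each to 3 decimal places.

Prior precision 1/τ₀² = 1/1.51² = 0.438577; data precision n/σ² = 8/0.51² = 30.7574.
Posterior precision = 0.438577 + 30.7574 = 31.1960, giving posterior SD = 1/√31.1960 = 0.179.
Posterior mean = (0.438577·1.78 + 30.7574·3) / 31.1960 = 2.983.

Posterior mean ≈ 2.983; posterior SD ≈ 0.179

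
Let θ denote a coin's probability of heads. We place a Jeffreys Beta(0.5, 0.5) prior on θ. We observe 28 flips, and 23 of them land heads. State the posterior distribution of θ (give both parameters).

Posterior: Beta(23.5, 5.5)

The binomial likelihood is conjugate to the Beta prior: with 23 successes and 5 failures, the posterior is Beta(0.5+23, 0.5+5) = Beta(23.5, 5.5).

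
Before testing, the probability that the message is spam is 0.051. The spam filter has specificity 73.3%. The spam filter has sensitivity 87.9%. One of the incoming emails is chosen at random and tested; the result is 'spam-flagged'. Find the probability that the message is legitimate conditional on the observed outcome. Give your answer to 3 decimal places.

Write H for 'the message is spam'. Prior odds H:¬H = 0.051/0.949 = 0.053741. For the 'spam-flagged' outcome, the likelihood ratio is 0.879/0.267 = 3.2921.
Posterior odds = 0.053741 × 3.2921 = 0.17692, so P(H|E) = 0.17692/(1+0.17692) = 0.150. Then P(¬H|E) = 1 − 0.150 = 0.850.

P(¬H | E) ≈ 0.850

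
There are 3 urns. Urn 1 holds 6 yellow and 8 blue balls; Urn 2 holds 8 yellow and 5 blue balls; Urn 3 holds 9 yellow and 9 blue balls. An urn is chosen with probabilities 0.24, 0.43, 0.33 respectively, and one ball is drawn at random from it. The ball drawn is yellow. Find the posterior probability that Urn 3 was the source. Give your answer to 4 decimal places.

P(yellow|Urn 1) = 0.4286; P(yellow|Urn 2) = 0.6154; P(yellow|Urn 3) = 0.5.
Prior × likelihood for each source: 0.24·0.4286=0.1029, 0.43·0.6154=0.2646, 0.33·0.5=0.1650. Summing gives P(yellow) = 0.53247.
P(Urn 3 | yellow) = 0.1650 / 0.53247 = 0.3099.

Posterior probability ≈ 0.3099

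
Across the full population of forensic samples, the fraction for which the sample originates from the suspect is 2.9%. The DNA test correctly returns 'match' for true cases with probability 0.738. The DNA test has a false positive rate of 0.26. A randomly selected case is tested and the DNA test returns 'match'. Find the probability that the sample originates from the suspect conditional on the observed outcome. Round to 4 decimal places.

P(H | E) ≈ 0.0781

Let H be the event that the sample originates from the suspect. P(H) = 0.029, so P(¬H) = 0.971. With E the 'match' result, P(E|H) = 0.738 and P(E|¬H) = 0.26.
P(E) = 0.738·0.029 + 0.26·0.971 = 0.021402 + 0.25246 = 0.27386.
By Bayes' theorem, P(H|E) = 0.021402 / 0.27386 = 0.0781.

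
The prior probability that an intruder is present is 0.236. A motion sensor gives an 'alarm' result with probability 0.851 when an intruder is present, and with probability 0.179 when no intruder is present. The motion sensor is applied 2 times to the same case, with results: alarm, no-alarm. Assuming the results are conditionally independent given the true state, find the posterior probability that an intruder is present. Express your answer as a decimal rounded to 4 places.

Let H be the event that an intruder is present; start with P(H) = 0.236. P('alarm'|H) = 0.851, P('alarm'|¬H) = 0.179.
Update on result 1 ('alarm'): P(H) ← 0.851·0.2360 / (0.851·0.2360 + 0.179·0.7640) = 0.20084/0.33759 = 0.5949.
Update on result 2 ('no-alarm'): P(H) ← 0.149·0.5949 / (0.149·0.5949 + 0.821·0.4051) = 0.088641/0.42122 = 0.2104.

Posterior P(H) ≈ 0.2104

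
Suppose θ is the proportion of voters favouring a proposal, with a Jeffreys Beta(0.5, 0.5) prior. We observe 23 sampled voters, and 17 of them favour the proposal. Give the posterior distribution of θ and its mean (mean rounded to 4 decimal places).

The binomial likelihood is conjugate to the Beta prior: with 17 successes and 6 failures, the posterior is Beta(0.5+17, 0.5+6) = Beta(17.5, 6.5).
Posterior mean = α/(α+β) = 17.5/24 = 0.7292.

Posterior: Beta(17.5, 6.5); mean ≈ 0.7292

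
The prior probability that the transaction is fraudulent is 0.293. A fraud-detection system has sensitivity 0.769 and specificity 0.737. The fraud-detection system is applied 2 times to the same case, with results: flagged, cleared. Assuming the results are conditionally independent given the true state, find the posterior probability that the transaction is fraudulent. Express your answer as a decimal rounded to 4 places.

Posterior P(H) ≈ 0.2753

Let H be the event that the transaction is fraudulent; start with P(H) = 0.293. P('flagged'|H) = 0.769, P('flagged'|¬H) = 0.263.
Update on result 1 ('flagged'): P(H) ← 0.769·0.2930 / (0.769·0.2930 + 0.263·0.7070) = 0.22532/0.41126 = 0.5479.
Update on result 2 ('cleared'): P(H) ← 0.231·0.5479 / (0.231·0.5479 + 0.737·0.4521) = 0.12656/0.45978 = 0.2753.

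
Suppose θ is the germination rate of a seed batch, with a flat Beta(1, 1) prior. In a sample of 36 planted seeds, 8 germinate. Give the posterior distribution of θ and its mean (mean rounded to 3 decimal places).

The binomial likelihood is conjugate to the Beta prior: with 8 successes and 28 failures, the posterior is Beta(1+8, 1+28) = Beta(9, 29).
Posterior mean = α/(α+β) = 9/38 = 0.237.

Posterior: Beta(9, 29); mean ≈ 0.237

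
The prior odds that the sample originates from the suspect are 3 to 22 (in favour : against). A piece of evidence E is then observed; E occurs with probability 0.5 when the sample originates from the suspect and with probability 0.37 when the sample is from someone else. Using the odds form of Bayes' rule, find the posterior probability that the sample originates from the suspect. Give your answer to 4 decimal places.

Prior odds = 3/22 = 0.13636.
Likelihood ratio for E = 0.5/0.37 = 1.3514.
Posterior odds = prior odds × LR = 0.18428.
Posterior probability = odds/(1+odds) = 0.18428/1.1843 = 0.1556.

Posterior probability ≈ 0.1556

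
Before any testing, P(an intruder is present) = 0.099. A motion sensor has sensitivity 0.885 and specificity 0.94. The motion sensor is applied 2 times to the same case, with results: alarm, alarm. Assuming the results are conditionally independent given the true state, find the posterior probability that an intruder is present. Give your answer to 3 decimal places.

Let H be the event that an intruder is present; start with P(H) = 0.099. P('alarm'|H) = 0.885, P('alarm'|¬H) = 0.06.
Update on result 1 ('alarm'): P(H) ← 0.885·0.0990 / (0.885·0.0990 + 0.06·0.9010) = 0.087615/0.14167 = 0.6184.
Update on result 2 ('alarm'): P(H) ← 0.885·0.6184 / (0.885·0.6184 + 0.06·0.3816) = 0.54730/0.57020 = 0.9598.

Posterior P(H) ≈ 0.960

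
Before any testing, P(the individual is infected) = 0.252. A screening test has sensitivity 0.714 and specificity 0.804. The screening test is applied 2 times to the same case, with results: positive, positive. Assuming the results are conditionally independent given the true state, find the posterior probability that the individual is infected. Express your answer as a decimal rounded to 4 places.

With H the event that the individual is infected, the joint likelihood of the observed sequence is P(data|H) = 0.714·0.714 = 0.50980 and P(data|¬H) = 0.196·0.196 = 0.038416.
Bayes: P(H|data) = 0.252·0.50980 / (0.252·0.50980 + 0.748·0.038416) = 0.12847/0.15720 = 0.8172.

Posterior P(H) ≈ 0.8172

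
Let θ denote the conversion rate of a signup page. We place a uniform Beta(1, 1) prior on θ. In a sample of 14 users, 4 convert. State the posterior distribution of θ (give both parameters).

Posterior: Beta(5, 11)

Observing 4 successes and 10 failures updates Beta(1, 1) by adding the success and failure counts to the two shape parameters: α = 1+4 = 5, β = 1+10 = 11.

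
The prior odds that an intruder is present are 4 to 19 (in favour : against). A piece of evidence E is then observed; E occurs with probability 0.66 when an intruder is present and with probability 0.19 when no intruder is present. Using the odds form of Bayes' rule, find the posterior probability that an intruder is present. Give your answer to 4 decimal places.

Prior odds = 4/19 = 0.21053. In log-odds, ln(0.21053) = -1.5581.
Add log likelihood ratio: ln(3.4737) = 1.2452.
Posterior log-odds = -0.31293, so posterior odds = exp(-0.31293) = 0.73130. Converting, P(H|E) = 0.73130/1.7313 = 0.4224.

Posterior probability ≈ 0.4224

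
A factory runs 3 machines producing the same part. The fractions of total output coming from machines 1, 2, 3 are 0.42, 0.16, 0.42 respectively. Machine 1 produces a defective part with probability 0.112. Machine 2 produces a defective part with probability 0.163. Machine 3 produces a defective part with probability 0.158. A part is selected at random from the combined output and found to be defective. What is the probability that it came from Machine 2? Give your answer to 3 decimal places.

P(defective|M1) = 0.112; P(defective|M2) = 0.163; P(defective|M3) = 0.158.
Prior × likelihood for each source: 0.42·0.112=0.04704, 0.16·0.163=0.02608, 0.42·0.158=0.06636. Summing gives P(defective) = 0.13948.
P(Machine 2 | defective) = 0.02608 / 0.13948 = 0.187.

Posterior probability ≈ 0.187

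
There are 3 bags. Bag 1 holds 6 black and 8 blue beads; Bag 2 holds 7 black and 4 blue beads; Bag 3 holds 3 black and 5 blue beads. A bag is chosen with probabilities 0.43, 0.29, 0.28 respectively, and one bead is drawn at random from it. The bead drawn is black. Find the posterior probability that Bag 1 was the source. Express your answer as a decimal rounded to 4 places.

Tabulate prior·likelihood by source: [1] prior 0.43, lik 0.4286, product 0.1843; [2] prior 0.29, lik 0.6364, product 0.1845; [3] prior 0.28, lik 0.375, product 0.1050.
Normalizing constant = 0.47383; the posterior for Bag 1 is its product over the sum, 0.1843/0.47383 = 0.3889.

Posterior probability ≈ 0.3889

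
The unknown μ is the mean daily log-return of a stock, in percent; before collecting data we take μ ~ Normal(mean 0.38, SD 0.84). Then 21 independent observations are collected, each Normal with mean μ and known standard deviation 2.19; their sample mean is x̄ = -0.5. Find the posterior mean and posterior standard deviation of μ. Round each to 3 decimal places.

Posterior mean ≈ -0.285; posterior SD ≈ 0.415

Prior precision 1/τ₀² = 1/0.84² = 1.41723; data precision n/σ² = 21/2.19² = 4.37856.
Posterior precision = 1.41723 + 4.37856 = 5.79579, giving posterior SD = 1/√5.79579 = 0.415.
Posterior mean = (1.41723·0.38 + 4.37856·-0.5) / 5.79579 = -0.285.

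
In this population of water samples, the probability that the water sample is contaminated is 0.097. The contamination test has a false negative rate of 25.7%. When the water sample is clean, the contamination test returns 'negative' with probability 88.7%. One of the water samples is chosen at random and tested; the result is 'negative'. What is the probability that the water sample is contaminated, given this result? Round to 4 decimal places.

P(H | E) ≈ 0.0302

Let H be the event that the water sample is contaminated. P(H) = 0.097, so P(¬H) = 0.903. With E the 'negative' result, P(E|H) = 0.257 and P(E|¬H) = 0.887.
P(E) = 0.257·0.097 + 0.887·0.903 = 0.024929 + 0.80096 = 0.82589.
By Bayes' theorem, P(H|E) = 0.024929 / 0.82589 = 0.0302.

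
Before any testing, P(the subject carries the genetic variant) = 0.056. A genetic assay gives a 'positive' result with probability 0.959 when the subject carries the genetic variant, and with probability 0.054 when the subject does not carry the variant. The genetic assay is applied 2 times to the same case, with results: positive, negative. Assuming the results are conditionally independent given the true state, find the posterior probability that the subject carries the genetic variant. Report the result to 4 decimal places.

Posterior P(H) ≈ 0.0437

With H the event that the subject carries the genetic variant, the joint likelihood of the observed sequence is P(data|H) = 0.959·0.041 = 0.039319 and P(data|¬H) = 0.054·0.946 = 0.051084.
Bayes: P(H|data) = 0.056·0.039319 / (0.056·0.039319 + 0.944·0.051084) = 0.0022019/0.050425 = 0.0437.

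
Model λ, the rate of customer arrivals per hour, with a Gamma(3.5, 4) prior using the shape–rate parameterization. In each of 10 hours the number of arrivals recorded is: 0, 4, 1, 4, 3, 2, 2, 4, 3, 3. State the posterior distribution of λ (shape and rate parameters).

Total count ∑xᵢ = 26 over n = 10 hours.
Gamma is conjugate to the Poisson likelihood: posterior is Gamma(shape = 3.5+26 = 29.5, rate = 4+10 = 14).

Posterior: Gamma(shape=29.5, rate=14)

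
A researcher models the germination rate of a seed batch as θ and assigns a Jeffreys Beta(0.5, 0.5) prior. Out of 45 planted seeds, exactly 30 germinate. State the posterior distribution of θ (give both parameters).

Posterior: Beta(30.5, 15.5)

Observing 30 successes and 15 failures updates Beta(0.5, 0.5) by adding the success and failure counts to the two shape parameters: α = 0.5+30 = 30.5, β = 0.5+15 = 15.5.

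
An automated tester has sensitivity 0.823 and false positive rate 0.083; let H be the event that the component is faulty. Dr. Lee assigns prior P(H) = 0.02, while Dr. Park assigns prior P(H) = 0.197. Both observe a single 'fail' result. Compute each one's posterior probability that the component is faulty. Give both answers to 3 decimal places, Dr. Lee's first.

Dr. Lee: 0.168; Dr. Park: 0.709

The likelihood ratio for a 'fail' result is 0.823/0.083 = 9.9157.
Dr. Lee: prior odds 0.02/0.98 = 0.020408; posterior odds 0.20236; posterior probability 0.168.
Dr. Park: prior odds 0.197/0.803 = 0.24533; posterior odds 2.4326; posterior probability 0.709.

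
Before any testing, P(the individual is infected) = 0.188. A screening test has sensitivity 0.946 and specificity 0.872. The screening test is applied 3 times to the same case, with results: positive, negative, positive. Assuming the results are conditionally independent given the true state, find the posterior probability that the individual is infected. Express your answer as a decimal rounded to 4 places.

Let H be the event that the individual is infected; start with P(H) = 0.188. P('positive'|H) = 0.946, P('positive'|¬H) = 0.128.
Update on result 1 ('positive'): P(H) ← 0.946·0.1880 / (0.946·0.1880 + 0.128·0.8120) = 0.17785/0.28178 = 0.6312.
Update on result 2 ('negative'): P(H) ← 0.054·0.6312 / (0.054·0.6312 + 0.872·0.3688) = 0.034082/0.35572 = 0.0958.
Update on result 3 ('positive'): P(H) ← 0.946·0.0958 / (0.946·0.0958 + 0.128·0.9042) = 0.090638/0.20637 = 0.4392.

Posterior P(H) ≈ 0.4392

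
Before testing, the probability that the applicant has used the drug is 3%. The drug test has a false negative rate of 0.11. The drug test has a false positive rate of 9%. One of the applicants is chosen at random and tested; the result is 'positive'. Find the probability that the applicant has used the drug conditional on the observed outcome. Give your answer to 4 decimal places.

P(H | E) ≈ 0.2342

Write H for 'the applicant has used the drug'. Prior odds H:¬H = 0.03/0.97 = 0.030928. For the 'positive' outcome, the likelihood ratio is 0.89/0.09 = 9.8889.
Posterior odds = 0.030928 × 9.8889 = 0.30584, so P(H|E) = 0.30584/(1+0.30584) = 0.2342.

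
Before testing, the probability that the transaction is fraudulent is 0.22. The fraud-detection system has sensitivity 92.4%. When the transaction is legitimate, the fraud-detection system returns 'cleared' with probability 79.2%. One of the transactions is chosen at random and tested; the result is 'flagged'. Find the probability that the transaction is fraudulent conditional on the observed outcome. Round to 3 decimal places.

P(H | E) ≈ 0.556

Let H be the event that the transaction is fraudulent. P(H) = 0.22, so P(¬H) = 0.78. With E the 'flagged' result, P(E|H) = 0.924 and P(E|¬H) = 0.208.
P(E) = 0.924·0.22 + 0.208·0.78 = 0.20328 + 0.16224 = 0.36552.
By Bayes' theorem, P(H|E) = 0.20328 / 0.36552 = 0.556.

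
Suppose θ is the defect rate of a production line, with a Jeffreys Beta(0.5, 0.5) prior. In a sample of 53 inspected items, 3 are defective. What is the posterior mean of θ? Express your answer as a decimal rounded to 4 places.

The binomial likelihood is conjugate to the Beta prior: with 3 successes and 50 failures, the posterior is Beta(0.5+3, 0.5+50) = Beta(3.5, 50.5).
E[θ | data] = 3.5/(3.5+50.5) = 0.0648.

Posterior mean ≈ 0.0648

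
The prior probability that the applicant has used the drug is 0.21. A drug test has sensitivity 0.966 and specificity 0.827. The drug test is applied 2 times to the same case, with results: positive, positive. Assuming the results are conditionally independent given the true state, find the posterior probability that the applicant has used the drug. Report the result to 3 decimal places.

Posterior P(H) ≈ 0.892

Let H be the event that the applicant has used the drug; start with P(H) = 0.21. P('positive'|H) = 0.966, P('positive'|¬H) = 0.173.
Update on result 1 ('positive'): P(H) ← 0.966·0.2100 / (0.966·0.2100 + 0.173·0.7900) = 0.20286/0.33953 = 0.5975.
Update on result 2 ('positive'): P(H) ← 0.966·0.5975 / (0.966·0.5975 + 0.173·0.4025) = 0.57716/0.64680 = 0.8923.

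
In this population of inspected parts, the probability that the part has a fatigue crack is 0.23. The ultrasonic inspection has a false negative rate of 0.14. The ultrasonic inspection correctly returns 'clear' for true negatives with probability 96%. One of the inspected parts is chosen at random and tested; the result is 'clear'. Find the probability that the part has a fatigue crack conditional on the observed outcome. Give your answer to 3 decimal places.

Let H be the event that the part has a fatigue crack. P(H) = 0.23, so P(¬H) = 0.77. With E the 'clear' result, P(E|H) = 0.14 and P(E|¬H) = 0.96.
P(E) = 0.14·0.23 + 0.96·0.77 = 0.032200 + 0.73920 = 0.77140.
By Bayes' theorem, P(H|E) = 0.032200 / 0.77140 = 0.042.

P(H | E) ≈ 0.042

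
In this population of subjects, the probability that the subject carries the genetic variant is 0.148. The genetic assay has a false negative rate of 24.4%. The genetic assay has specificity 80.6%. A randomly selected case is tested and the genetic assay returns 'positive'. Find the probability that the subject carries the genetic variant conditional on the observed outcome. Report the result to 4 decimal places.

P(H | E) ≈ 0.4037

Let H be the event that the subject carries the genetic variant. P(H) = 0.148, so P(¬H) = 0.852. With E the 'positive' result, P(E|H) = 0.756 and P(E|¬H) = 0.194.
P(E) = 0.756·0.148 + 0.194·0.852 = 0.11189 + 0.16529 = 0.27718.
By Bayes' theorem, P(H|E) = 0.11189 / 0.27718 = 0.4037.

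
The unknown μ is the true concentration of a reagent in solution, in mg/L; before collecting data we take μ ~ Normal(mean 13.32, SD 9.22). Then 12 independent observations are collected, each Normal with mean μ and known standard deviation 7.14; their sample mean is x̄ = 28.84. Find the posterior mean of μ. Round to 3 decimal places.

Prior precision 1/τ₀² = 1/9.22² = 0.0117635; data precision n/σ² = 12/7.14² = 0.235388.
Posterior precision = 0.0117635 + 0.235388 = 0.247152.
Posterior mean = (0.0117635·13.32 + 0.235388·28.84) / 0.247152 = 28.101.

Posterior mean ≈ 28.101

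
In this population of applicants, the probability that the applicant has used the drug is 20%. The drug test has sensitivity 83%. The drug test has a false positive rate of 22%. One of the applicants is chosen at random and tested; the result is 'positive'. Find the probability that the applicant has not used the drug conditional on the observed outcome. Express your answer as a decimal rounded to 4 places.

Write H for 'the applicant has used the drug'. Prior odds H:¬H = 0.2/0.8 = 0.25000. For the 'positive' outcome, the likelihood ratio is 0.83/0.22 = 3.7727.
Posterior odds = 0.25000 × 3.7727 = 0.94318, so P(H|E) = 0.94318/(1+0.94318) = 0.4854. Then P(¬H|E) = 1 − 0.4854 = 0.5146.

P(¬H | E) ≈ 0.5146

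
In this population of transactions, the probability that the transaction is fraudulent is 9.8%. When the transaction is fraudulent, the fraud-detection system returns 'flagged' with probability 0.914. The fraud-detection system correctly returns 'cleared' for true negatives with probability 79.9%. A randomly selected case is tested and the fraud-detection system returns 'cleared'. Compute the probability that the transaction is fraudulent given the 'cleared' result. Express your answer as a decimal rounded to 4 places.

Write H for 'the transaction is fraudulent'. Prior odds H:¬H = 0.098/0.902 = 0.10865. For the 'cleared' outcome, the likelihood ratio is 0.086/0.799 = 0.10763.
Posterior odds = 0.10865 × 0.10763 = 0.011694, so P(H|E) = 0.011694/(1+0.011694) = 0.0116.

P(H | E) ≈ 0.0116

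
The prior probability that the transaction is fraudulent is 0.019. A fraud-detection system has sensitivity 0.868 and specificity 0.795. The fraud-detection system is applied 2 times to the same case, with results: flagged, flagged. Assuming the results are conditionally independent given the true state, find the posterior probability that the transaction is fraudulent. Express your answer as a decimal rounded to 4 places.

Posterior P(H) ≈ 0.2577

Let H be the event that the transaction is fraudulent; start with P(H) = 0.019. P('flagged'|H) = 0.868, P('flagged'|¬H) = 0.205.
Update on result 1 ('flagged'): P(H) ← 0.868·0.0190 / (0.868·0.0190 + 0.205·0.9810) = 0.016492/0.21760 = 0.0758.
Update on result 2 ('flagged'): P(H) ← 0.868·0.0758 / (0.868·0.0758 + 0.205·0.9242) = 0.065787/0.25525 = 0.2577.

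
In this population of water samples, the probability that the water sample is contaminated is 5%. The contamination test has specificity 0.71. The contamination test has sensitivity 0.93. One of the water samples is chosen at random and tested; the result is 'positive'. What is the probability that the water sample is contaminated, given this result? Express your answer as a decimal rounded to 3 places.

P(H | E) ≈ 0.144

Let H be the event that the water sample is contaminated. P(H) = 0.05, so P(¬H) = 0.95. With E the 'positive' result, P(E|H) = 0.93 and P(E|¬H) = 0.29.
P(E) = 0.93·0.05 + 0.29·0.95 = 0.046500 + 0.27550 = 0.32200.
By Bayes' theorem, P(H|E) = 0.046500 / 0.32200 = 0.144.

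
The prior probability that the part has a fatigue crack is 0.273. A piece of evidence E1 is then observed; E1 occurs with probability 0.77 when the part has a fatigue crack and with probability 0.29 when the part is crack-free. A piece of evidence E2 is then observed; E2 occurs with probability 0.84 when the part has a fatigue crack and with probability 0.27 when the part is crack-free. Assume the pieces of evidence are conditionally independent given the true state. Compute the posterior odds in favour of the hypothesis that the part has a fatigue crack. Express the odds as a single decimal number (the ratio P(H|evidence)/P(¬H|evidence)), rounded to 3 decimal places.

Posterior odds ≈ 3.102

Prior odds = 0.273/(1−0.273) = 0.37552. In log-odds, ln(0.37552) = -0.97945.
Add log likelihood ratios: ln(2.6552) + ln(3.1111) = 2.1115.
Posterior log-odds = 1.1320, so posterior odds = exp(1.1320) = 3.1020.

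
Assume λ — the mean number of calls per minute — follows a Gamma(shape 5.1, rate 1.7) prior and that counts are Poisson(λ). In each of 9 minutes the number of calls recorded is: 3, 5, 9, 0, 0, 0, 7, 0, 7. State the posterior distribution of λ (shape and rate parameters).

Posterior: Gamma(shape=36.1, rate=10.7)

Total count ∑xᵢ = 31 over n = 9 minutes.
Gamma is conjugate to the Poisson likelihood: posterior is Gamma(shape = 5.1+31 = 36.1, rate = 1.7+9 = 10.7).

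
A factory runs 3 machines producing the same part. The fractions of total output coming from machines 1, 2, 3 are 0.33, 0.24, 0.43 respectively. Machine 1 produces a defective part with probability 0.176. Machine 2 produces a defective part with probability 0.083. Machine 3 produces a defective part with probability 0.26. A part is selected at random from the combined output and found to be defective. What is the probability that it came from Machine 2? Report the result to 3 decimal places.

Tabulate prior·likelihood by source: [1] prior 0.33, lik 0.176, product 0.05808; [2] prior 0.24, lik 0.083, product 0.01992; [3] prior 0.43, lik 0.26, product 0.1118.
Normalizing constant = 0.18980; the posterior for Machine 2 is its product over the sum, 0.01992/0.18980 = 0.105.

Posterior probability ≈ 0.105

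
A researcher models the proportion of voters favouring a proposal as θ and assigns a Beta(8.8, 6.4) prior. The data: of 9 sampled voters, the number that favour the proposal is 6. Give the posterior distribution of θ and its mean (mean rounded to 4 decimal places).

The binomial likelihood is conjugate to the Beta prior: with 6 successes and 3 failures, the posterior is Beta(8.8+6, 6.4+3) = Beta(14.8, 9.4).
E[θ | data] = 14.8/(14.8+9.4) = 0.6116.

Posterior: Beta(14.8, 9.4); mean ≈ 0.6116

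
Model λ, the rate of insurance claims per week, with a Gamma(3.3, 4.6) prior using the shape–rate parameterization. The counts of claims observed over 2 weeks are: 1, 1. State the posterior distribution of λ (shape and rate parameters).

Posterior: Gamma(shape=5.3, rate=6.6)

Total count ∑xᵢ = 2 over n = 2 weeks.
Gamma is conjugate to the Poisson likelihood: posterior is Gamma(shape = 3.3+2 = 5.3, rate = 4.6+2 = 6.6).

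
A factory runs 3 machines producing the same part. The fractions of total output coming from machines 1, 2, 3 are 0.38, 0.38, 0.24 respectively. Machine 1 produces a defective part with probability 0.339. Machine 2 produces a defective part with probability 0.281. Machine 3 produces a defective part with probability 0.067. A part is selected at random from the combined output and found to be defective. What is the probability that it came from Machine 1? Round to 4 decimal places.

P(defective|M1) = 0.339; P(defective|M2) = 0.281; P(defective|M3) = 0.067.
Prior × likelihood for each source: 0.38·0.339=0.1288, 0.38·0.281=0.1068, 0.24·0.067=0.01608. Summing gives P(defective) = 0.25168.
P(Machine 1 | defective) = 0.1288 / 0.25168 = 0.5118.

Posterior probability ≈ 0.5118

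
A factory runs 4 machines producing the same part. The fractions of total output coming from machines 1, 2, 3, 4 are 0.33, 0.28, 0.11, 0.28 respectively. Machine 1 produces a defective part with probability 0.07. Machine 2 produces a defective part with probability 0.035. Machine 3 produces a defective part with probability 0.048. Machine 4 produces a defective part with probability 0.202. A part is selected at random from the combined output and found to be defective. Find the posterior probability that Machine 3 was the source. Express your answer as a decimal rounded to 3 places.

Posterior probability ≈ 0.056

Tabulate prior·likelihood by source: [1] prior 0.33, lik 0.07, product 0.02310; [2] prior 0.28, lik 0.035, product 0.009800; [3] prior 0.11, lik 0.048, product 0.005280; [4] prior 0.28, lik 0.202, product 0.05656.
Normalizing constant = 0.094740; the posterior for Machine 3 is its product over the sum, 0.005280/0.094740 = 0.056.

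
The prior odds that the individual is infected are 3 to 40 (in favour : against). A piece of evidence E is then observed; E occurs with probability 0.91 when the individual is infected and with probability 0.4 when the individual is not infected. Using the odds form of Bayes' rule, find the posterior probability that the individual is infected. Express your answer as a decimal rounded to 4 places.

Prior odds = 3/40 = 0.075000. In log-odds, ln(0.075000) = -2.5903.
Add log likelihood ratio: ln(2.2750) = 0.82198.
Posterior log-odds = -1.7683, so posterior odds = exp(-1.7683) = 0.17062. Converting, P(H|E) = 0.17062/1.1706 = 0.1458.

Posterior probability ≈ 0.1458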